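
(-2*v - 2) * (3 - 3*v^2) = 6*v^3 + 6*v^2 - 6*v - 6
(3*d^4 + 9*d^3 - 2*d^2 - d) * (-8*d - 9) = -24*d^5 - 99*d^4 - 65*d^3 + 26*d^2 + 9*d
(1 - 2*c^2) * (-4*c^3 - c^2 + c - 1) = 8*c^5 + 2*c^4 - 6*c^3 + c^2 + c - 1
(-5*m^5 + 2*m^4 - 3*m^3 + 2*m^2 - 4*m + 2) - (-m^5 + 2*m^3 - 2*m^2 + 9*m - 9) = -4*m^5 + 2*m^4 - 5*m^3 + 4*m^2 - 13*m + 11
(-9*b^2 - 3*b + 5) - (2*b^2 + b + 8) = -11*b^2 - 4*b - 3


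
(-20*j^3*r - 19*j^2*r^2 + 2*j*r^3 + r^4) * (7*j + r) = -140*j^4*r - 153*j^3*r^2 - 5*j^2*r^3 + 9*j*r^4 + r^5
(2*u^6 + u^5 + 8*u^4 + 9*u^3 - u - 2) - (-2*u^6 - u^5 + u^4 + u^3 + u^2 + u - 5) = 4*u^6 + 2*u^5 + 7*u^4 + 8*u^3 - u^2 - 2*u + 3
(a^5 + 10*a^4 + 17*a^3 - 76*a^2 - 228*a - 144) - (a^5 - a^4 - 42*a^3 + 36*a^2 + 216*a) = 11*a^4 + 59*a^3 - 112*a^2 - 444*a - 144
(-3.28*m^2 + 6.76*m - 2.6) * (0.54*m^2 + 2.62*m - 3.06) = -1.7712*m^4 - 4.9432*m^3 + 26.344*m^2 - 27.4976*m + 7.956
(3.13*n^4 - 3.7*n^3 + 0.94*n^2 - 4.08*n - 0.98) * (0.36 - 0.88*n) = -2.7544*n^5 + 4.3828*n^4 - 2.1592*n^3 + 3.9288*n^2 - 0.6064*n - 0.3528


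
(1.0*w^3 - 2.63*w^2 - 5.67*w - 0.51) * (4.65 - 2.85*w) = -2.85*w^4 + 12.1455*w^3 + 3.93*w^2 - 24.912*w - 2.3715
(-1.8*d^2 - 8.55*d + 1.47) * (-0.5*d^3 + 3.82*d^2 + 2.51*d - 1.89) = 0.9*d^5 - 2.601*d^4 - 37.914*d^3 - 12.4431*d^2 + 19.8492*d - 2.7783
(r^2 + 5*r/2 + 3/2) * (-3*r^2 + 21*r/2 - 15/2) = -3*r^4 + 3*r^3 + 57*r^2/4 - 3*r - 45/4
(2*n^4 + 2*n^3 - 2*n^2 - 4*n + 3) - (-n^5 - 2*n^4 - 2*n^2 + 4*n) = n^5 + 4*n^4 + 2*n^3 - 8*n + 3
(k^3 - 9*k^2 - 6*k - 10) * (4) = 4*k^3 - 36*k^2 - 24*k - 40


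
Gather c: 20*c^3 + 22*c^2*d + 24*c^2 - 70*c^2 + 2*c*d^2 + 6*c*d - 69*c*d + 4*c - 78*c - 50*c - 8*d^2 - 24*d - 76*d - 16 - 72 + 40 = 20*c^3 + c^2*(22*d - 46) + c*(2*d^2 - 63*d - 124) - 8*d^2 - 100*d - 48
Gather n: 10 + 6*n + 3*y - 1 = 6*n + 3*y + 9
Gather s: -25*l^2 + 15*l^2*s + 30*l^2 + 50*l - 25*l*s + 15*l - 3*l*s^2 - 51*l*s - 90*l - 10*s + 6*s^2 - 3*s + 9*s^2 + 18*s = 5*l^2 - 25*l + s^2*(15 - 3*l) + s*(15*l^2 - 76*l + 5)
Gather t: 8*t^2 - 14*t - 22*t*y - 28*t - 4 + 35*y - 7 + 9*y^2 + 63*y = 8*t^2 + t*(-22*y - 42) + 9*y^2 + 98*y - 11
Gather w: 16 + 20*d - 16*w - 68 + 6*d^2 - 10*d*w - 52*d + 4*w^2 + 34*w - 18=6*d^2 - 32*d + 4*w^2 + w*(18 - 10*d) - 70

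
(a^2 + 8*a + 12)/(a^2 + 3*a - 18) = (a + 2)/(a - 3)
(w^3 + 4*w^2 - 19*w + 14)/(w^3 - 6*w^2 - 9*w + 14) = (w^2 + 5*w - 14)/(w^2 - 5*w - 14)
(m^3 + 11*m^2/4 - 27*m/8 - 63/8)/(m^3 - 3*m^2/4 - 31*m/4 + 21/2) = (m + 3/2)/(m - 2)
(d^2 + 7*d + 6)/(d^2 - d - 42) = (d + 1)/(d - 7)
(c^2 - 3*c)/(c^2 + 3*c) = (c - 3)/(c + 3)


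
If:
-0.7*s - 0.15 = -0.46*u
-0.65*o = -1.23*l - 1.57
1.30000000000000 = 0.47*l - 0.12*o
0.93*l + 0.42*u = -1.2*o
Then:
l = 6.54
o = 14.80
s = -37.52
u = -56.78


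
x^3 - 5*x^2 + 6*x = x*(x - 3)*(x - 2)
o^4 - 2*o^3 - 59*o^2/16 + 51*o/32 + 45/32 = (o - 3)*(o - 3/4)*(o + 1/2)*(o + 5/4)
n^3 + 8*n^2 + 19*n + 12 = (n + 1)*(n + 3)*(n + 4)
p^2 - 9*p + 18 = (p - 6)*(p - 3)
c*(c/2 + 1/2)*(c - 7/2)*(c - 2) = c^4/2 - 9*c^3/4 + 3*c^2/4 + 7*c/2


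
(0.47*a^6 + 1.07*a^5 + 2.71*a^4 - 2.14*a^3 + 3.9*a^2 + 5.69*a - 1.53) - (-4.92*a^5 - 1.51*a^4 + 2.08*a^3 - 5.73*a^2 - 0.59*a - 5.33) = 0.47*a^6 + 5.99*a^5 + 4.22*a^4 - 4.22*a^3 + 9.63*a^2 + 6.28*a + 3.8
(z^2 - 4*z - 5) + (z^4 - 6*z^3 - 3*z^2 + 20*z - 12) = z^4 - 6*z^3 - 2*z^2 + 16*z - 17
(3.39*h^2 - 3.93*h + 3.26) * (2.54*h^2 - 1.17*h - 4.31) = 8.6106*h^4 - 13.9485*h^3 - 1.7324*h^2 + 13.1241*h - 14.0506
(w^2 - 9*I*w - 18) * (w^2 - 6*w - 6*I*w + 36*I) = w^4 - 6*w^3 - 15*I*w^3 - 72*w^2 + 90*I*w^2 + 432*w + 108*I*w - 648*I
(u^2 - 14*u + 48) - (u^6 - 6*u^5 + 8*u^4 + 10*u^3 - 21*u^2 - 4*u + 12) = -u^6 + 6*u^5 - 8*u^4 - 10*u^3 + 22*u^2 - 10*u + 36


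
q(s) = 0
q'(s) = 0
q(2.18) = 0.00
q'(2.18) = 0.00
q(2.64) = 0.00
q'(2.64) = 0.00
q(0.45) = 0.00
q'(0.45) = 0.00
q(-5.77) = 0.00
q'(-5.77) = 0.00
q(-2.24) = 0.00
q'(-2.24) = 0.00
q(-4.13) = 0.00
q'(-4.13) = 0.00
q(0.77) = 0.00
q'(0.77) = 0.00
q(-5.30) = 0.00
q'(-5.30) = 0.00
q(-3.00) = 0.00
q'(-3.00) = 0.00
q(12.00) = 0.00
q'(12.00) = 0.00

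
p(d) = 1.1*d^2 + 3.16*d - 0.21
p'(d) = 2.2*d + 3.16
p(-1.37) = -2.47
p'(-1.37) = 0.15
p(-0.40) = -1.30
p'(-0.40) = 2.28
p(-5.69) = 17.42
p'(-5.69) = -9.36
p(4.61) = 37.73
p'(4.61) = 13.30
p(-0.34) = -1.16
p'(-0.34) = 2.41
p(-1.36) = -2.47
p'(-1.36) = 0.17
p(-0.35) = -1.18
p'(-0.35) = 2.39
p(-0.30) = -1.06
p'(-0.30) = 2.50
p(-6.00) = 20.43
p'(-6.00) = -10.04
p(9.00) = 117.33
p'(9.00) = 22.96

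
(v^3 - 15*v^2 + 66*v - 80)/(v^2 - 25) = (v^2 - 10*v + 16)/(v + 5)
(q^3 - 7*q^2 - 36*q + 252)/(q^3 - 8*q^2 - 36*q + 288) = (q - 7)/(q - 8)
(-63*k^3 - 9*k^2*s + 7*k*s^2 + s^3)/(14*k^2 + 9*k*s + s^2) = (-9*k^2 + s^2)/(2*k + s)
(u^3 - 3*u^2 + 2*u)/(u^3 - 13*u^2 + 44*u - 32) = u*(u - 2)/(u^2 - 12*u + 32)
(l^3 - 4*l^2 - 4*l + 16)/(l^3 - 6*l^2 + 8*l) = (l + 2)/l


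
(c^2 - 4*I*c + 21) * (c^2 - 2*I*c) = c^4 - 6*I*c^3 + 13*c^2 - 42*I*c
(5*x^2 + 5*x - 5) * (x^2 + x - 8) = 5*x^4 + 10*x^3 - 40*x^2 - 45*x + 40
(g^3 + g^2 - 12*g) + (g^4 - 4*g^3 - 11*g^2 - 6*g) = g^4 - 3*g^3 - 10*g^2 - 18*g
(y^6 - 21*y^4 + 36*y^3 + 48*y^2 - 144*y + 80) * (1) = y^6 - 21*y^4 + 36*y^3 + 48*y^2 - 144*y + 80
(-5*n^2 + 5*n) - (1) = -5*n^2 + 5*n - 1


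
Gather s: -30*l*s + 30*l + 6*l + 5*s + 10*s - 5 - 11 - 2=36*l + s*(15 - 30*l) - 18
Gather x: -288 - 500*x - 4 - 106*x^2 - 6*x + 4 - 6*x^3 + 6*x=-6*x^3 - 106*x^2 - 500*x - 288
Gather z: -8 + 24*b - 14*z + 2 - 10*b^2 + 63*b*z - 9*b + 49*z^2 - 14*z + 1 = -10*b^2 + 15*b + 49*z^2 + z*(63*b - 28) - 5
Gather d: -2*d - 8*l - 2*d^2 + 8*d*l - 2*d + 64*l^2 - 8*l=-2*d^2 + d*(8*l - 4) + 64*l^2 - 16*l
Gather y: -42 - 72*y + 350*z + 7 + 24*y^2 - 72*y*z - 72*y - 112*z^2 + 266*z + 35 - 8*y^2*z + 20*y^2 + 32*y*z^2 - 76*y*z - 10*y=y^2*(44 - 8*z) + y*(32*z^2 - 148*z - 154) - 112*z^2 + 616*z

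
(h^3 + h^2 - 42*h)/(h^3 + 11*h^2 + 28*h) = (h - 6)/(h + 4)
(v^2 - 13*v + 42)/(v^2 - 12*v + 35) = (v - 6)/(v - 5)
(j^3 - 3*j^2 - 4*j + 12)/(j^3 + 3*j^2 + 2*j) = (j^2 - 5*j + 6)/(j*(j + 1))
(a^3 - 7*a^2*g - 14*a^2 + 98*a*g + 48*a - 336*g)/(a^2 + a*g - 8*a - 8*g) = (a^2 - 7*a*g - 6*a + 42*g)/(a + g)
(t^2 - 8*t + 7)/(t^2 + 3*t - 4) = (t - 7)/(t + 4)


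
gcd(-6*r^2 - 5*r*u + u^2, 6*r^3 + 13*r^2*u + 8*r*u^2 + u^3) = r + u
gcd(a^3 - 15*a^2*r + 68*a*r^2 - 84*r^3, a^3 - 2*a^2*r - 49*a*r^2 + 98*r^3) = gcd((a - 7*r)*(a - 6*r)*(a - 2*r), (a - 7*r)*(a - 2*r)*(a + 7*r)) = a^2 - 9*a*r + 14*r^2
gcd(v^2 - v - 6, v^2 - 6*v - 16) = v + 2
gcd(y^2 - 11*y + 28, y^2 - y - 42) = y - 7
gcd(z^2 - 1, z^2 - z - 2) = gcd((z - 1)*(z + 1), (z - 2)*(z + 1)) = z + 1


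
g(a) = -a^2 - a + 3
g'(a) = -2*a - 1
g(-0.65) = 3.23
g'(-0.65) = 0.30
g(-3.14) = -3.72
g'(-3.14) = 5.28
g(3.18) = -10.29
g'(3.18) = -7.36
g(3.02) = -9.14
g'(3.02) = -7.04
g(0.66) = 1.90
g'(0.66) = -2.32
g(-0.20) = 3.16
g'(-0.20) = -0.60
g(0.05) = 2.95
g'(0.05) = -1.10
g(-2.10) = 0.69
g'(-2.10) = 3.20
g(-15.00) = -207.00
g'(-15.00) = 29.00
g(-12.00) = -129.00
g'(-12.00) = 23.00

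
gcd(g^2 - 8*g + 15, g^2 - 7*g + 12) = g - 3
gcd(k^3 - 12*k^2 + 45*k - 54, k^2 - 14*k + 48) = k - 6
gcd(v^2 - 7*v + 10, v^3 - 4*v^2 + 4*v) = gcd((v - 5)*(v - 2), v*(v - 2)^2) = v - 2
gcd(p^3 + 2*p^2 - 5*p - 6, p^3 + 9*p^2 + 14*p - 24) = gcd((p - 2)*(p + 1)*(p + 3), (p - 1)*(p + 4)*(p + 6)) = 1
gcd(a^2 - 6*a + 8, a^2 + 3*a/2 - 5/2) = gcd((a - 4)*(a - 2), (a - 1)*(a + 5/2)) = 1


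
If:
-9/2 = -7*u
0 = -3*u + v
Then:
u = 9/14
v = 27/14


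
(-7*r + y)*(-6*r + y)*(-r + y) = -42*r^3 + 55*r^2*y - 14*r*y^2 + y^3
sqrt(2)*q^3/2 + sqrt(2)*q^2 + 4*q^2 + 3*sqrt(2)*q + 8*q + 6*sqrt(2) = (q + 2)*(q + 3*sqrt(2))*(sqrt(2)*q/2 + 1)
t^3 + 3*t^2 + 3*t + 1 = (t + 1)^3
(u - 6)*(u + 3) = u^2 - 3*u - 18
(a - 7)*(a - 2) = a^2 - 9*a + 14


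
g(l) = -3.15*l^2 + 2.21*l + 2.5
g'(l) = 2.21 - 6.3*l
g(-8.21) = -227.97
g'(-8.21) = 53.93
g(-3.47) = -43.10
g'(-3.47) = 24.07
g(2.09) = -6.64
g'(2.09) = -10.96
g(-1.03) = -3.12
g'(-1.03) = 8.70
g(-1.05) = -3.29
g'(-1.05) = 8.82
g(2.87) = -17.10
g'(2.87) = -15.87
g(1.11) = 1.07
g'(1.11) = -4.78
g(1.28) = 0.17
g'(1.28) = -5.85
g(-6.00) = -124.16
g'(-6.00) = 40.01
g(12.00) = -424.58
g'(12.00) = -73.39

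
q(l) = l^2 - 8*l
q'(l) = 2*l - 8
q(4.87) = -15.24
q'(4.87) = 1.74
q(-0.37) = 3.10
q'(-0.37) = -8.74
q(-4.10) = 49.61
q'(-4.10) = -16.20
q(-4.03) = 48.48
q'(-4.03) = -16.06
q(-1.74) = 16.95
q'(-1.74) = -11.48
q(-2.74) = 29.43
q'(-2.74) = -13.48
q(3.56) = -15.81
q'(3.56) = -0.88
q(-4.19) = 51.08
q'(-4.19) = -16.38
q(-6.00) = 84.00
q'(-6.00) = -20.00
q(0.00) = 0.00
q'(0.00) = -8.00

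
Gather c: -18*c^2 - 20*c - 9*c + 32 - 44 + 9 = -18*c^2 - 29*c - 3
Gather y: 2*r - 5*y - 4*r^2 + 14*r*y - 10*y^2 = -4*r^2 + 2*r - 10*y^2 + y*(14*r - 5)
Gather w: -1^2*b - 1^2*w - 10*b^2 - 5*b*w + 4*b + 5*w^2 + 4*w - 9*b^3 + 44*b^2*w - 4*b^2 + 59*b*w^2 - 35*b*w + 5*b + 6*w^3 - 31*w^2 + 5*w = -9*b^3 - 14*b^2 + 8*b + 6*w^3 + w^2*(59*b - 26) + w*(44*b^2 - 40*b + 8)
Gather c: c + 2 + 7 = c + 9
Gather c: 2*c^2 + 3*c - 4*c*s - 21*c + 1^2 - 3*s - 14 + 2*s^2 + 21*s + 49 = 2*c^2 + c*(-4*s - 18) + 2*s^2 + 18*s + 36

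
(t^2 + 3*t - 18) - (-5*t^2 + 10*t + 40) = 6*t^2 - 7*t - 58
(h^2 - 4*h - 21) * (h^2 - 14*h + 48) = h^4 - 18*h^3 + 83*h^2 + 102*h - 1008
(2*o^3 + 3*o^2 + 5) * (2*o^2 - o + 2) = 4*o^5 + 4*o^4 + o^3 + 16*o^2 - 5*o + 10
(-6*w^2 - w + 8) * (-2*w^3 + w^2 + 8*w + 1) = 12*w^5 - 4*w^4 - 65*w^3 - 6*w^2 + 63*w + 8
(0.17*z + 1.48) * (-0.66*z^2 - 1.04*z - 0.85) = -0.1122*z^3 - 1.1536*z^2 - 1.6837*z - 1.258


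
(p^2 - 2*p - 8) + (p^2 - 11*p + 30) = 2*p^2 - 13*p + 22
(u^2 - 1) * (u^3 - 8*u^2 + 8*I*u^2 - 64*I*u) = u^5 - 8*u^4 + 8*I*u^4 - u^3 - 64*I*u^3 + 8*u^2 - 8*I*u^2 + 64*I*u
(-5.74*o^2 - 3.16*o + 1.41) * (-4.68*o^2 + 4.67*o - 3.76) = 26.8632*o^4 - 12.017*o^3 + 0.226399999999998*o^2 + 18.4663*o - 5.3016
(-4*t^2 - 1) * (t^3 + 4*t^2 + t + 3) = -4*t^5 - 16*t^4 - 5*t^3 - 16*t^2 - t - 3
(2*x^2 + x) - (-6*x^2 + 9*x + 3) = 8*x^2 - 8*x - 3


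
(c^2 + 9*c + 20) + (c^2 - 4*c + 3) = 2*c^2 + 5*c + 23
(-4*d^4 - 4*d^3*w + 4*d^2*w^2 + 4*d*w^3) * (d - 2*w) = -4*d^5 + 4*d^4*w + 12*d^3*w^2 - 4*d^2*w^3 - 8*d*w^4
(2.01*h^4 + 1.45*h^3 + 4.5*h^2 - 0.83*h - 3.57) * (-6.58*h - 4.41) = -13.2258*h^5 - 18.4051*h^4 - 36.0045*h^3 - 14.3836*h^2 + 27.1509*h + 15.7437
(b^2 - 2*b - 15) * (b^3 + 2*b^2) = b^5 - 19*b^3 - 30*b^2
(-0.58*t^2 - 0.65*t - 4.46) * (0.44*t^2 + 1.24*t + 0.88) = -0.2552*t^4 - 1.0052*t^3 - 3.2788*t^2 - 6.1024*t - 3.9248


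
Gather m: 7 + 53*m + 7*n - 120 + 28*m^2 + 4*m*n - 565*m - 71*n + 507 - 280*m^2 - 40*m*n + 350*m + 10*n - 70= -252*m^2 + m*(-36*n - 162) - 54*n + 324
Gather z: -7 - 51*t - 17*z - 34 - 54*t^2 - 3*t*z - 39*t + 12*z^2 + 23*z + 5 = -54*t^2 - 90*t + 12*z^2 + z*(6 - 3*t) - 36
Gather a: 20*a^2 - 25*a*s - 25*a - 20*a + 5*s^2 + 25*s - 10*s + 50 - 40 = 20*a^2 + a*(-25*s - 45) + 5*s^2 + 15*s + 10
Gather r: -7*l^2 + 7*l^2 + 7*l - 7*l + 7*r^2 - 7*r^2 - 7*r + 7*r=0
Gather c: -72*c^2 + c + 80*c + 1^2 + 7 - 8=-72*c^2 + 81*c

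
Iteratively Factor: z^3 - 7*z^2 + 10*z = (z - 5)*(z^2 - 2*z) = z*(z - 5)*(z - 2)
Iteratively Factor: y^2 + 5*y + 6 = (y + 2)*(y + 3)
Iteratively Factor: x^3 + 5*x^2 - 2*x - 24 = (x + 4)*(x^2 + x - 6) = (x + 3)*(x + 4)*(x - 2)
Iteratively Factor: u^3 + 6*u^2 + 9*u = (u)*(u^2 + 6*u + 9) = u*(u + 3)*(u + 3)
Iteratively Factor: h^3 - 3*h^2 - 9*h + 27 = (h - 3)*(h^2 - 9) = (h - 3)*(h + 3)*(h - 3)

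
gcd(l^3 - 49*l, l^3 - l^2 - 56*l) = l^2 + 7*l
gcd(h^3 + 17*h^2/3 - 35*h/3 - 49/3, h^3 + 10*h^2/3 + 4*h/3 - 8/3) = 1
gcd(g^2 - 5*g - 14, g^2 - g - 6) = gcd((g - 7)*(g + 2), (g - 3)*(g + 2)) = g + 2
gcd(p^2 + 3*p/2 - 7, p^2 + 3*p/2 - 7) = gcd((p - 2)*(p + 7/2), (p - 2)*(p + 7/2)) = p^2 + 3*p/2 - 7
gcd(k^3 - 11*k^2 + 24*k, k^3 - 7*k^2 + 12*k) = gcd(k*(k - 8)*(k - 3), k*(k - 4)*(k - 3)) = k^2 - 3*k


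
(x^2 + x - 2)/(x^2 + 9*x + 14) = (x - 1)/(x + 7)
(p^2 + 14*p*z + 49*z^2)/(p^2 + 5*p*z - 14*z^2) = (-p - 7*z)/(-p + 2*z)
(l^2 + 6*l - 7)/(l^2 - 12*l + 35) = (l^2 + 6*l - 7)/(l^2 - 12*l + 35)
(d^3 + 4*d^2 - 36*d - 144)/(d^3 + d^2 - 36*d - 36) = (d + 4)/(d + 1)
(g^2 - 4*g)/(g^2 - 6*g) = (g - 4)/(g - 6)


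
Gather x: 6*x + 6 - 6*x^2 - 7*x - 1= -6*x^2 - x + 5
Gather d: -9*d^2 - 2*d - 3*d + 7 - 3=-9*d^2 - 5*d + 4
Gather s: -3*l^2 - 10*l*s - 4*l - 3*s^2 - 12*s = -3*l^2 - 4*l - 3*s^2 + s*(-10*l - 12)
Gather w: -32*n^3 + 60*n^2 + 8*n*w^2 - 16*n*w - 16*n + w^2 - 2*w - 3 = -32*n^3 + 60*n^2 - 16*n + w^2*(8*n + 1) + w*(-16*n - 2) - 3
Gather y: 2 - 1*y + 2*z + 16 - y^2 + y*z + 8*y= -y^2 + y*(z + 7) + 2*z + 18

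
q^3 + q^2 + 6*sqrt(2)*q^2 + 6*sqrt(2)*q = q*(q + 1)*(q + 6*sqrt(2))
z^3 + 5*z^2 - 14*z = z*(z - 2)*(z + 7)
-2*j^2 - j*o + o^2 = (-2*j + o)*(j + o)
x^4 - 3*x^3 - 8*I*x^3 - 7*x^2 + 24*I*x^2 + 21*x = x*(x - 3)*(x - 7*I)*(x - I)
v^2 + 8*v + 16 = (v + 4)^2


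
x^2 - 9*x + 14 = (x - 7)*(x - 2)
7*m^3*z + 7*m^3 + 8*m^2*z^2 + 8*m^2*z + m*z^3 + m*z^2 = (m + z)*(7*m + z)*(m*z + m)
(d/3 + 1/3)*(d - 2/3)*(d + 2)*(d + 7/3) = d^4/3 + 14*d^3/9 + 49*d^2/27 - 4*d/9 - 28/27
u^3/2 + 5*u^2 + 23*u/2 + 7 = (u/2 + 1)*(u + 1)*(u + 7)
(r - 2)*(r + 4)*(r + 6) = r^3 + 8*r^2 + 4*r - 48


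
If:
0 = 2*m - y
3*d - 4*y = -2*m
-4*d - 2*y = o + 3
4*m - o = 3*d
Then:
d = -3/5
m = -3/10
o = 3/5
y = -3/5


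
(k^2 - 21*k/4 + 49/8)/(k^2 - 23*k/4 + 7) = (k - 7/2)/(k - 4)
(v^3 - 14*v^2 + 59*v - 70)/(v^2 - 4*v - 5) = (v^2 - 9*v + 14)/(v + 1)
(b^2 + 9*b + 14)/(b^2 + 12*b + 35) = (b + 2)/(b + 5)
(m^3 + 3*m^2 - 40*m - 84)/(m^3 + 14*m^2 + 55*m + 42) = (m^2 - 4*m - 12)/(m^2 + 7*m + 6)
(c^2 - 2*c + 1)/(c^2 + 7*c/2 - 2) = 2*(c^2 - 2*c + 1)/(2*c^2 + 7*c - 4)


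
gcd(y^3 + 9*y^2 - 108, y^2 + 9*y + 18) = y + 6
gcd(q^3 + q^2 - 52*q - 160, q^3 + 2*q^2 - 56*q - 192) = q^2 - 4*q - 32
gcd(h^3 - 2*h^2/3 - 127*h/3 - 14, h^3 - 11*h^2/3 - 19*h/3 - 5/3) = h + 1/3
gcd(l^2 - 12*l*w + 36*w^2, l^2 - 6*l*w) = -l + 6*w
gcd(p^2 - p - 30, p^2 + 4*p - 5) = p + 5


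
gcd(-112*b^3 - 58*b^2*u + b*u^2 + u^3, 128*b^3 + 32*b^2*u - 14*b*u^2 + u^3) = -16*b^2 - 6*b*u + u^2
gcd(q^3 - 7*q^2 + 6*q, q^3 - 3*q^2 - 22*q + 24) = q^2 - 7*q + 6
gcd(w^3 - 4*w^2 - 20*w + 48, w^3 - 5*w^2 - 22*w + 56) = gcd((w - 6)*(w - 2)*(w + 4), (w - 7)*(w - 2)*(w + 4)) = w^2 + 2*w - 8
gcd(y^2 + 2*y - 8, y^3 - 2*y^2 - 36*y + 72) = y - 2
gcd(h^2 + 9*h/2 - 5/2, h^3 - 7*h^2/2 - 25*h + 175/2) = h + 5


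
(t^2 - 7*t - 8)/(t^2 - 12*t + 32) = (t + 1)/(t - 4)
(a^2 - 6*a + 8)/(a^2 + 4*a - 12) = (a - 4)/(a + 6)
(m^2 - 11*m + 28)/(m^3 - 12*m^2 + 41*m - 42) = (m - 4)/(m^2 - 5*m + 6)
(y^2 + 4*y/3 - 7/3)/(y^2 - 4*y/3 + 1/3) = (3*y + 7)/(3*y - 1)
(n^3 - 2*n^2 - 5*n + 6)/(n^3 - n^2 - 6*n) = (n - 1)/n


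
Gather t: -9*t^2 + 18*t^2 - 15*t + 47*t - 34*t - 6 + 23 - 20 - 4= 9*t^2 - 2*t - 7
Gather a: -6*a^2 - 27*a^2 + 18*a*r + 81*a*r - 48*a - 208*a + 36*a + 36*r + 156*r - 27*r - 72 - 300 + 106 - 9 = -33*a^2 + a*(99*r - 220) + 165*r - 275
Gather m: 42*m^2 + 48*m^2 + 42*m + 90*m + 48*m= 90*m^2 + 180*m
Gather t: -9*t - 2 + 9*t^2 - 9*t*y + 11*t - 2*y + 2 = 9*t^2 + t*(2 - 9*y) - 2*y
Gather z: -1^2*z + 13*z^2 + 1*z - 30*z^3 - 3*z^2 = -30*z^3 + 10*z^2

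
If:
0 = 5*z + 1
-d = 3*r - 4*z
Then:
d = -3*r - 4/5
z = -1/5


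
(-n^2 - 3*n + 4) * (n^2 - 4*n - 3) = -n^4 + n^3 + 19*n^2 - 7*n - 12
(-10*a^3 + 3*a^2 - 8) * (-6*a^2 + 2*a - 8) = 60*a^5 - 38*a^4 + 86*a^3 + 24*a^2 - 16*a + 64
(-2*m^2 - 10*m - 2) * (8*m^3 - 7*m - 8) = -16*m^5 - 80*m^4 - 2*m^3 + 86*m^2 + 94*m + 16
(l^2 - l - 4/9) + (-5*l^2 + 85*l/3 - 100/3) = -4*l^2 + 82*l/3 - 304/9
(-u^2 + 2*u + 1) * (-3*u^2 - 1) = 3*u^4 - 6*u^3 - 2*u^2 - 2*u - 1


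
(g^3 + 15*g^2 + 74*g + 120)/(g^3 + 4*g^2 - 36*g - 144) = (g + 5)/(g - 6)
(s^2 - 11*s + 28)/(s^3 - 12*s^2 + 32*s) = (s - 7)/(s*(s - 8))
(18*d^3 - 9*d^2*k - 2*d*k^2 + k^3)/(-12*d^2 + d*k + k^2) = (-6*d^2 + d*k + k^2)/(4*d + k)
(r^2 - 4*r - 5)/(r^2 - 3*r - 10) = (r + 1)/(r + 2)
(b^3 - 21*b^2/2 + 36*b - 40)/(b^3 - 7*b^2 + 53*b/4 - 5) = 2*(b - 4)/(2*b - 1)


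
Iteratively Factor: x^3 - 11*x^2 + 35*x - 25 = (x - 5)*(x^2 - 6*x + 5) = (x - 5)*(x - 1)*(x - 5)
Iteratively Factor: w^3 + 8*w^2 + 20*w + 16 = (w + 2)*(w^2 + 6*w + 8) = (w + 2)^2*(w + 4)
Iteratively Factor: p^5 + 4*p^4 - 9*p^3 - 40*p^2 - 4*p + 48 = (p - 1)*(p^4 + 5*p^3 - 4*p^2 - 44*p - 48) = (p - 1)*(p + 2)*(p^3 + 3*p^2 - 10*p - 24) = (p - 1)*(p + 2)*(p + 4)*(p^2 - p - 6) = (p - 3)*(p - 1)*(p + 2)*(p + 4)*(p + 2)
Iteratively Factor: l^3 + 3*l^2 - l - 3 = (l - 1)*(l^2 + 4*l + 3) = (l - 1)*(l + 3)*(l + 1)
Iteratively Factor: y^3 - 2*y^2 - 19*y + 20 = (y + 4)*(y^2 - 6*y + 5) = (y - 5)*(y + 4)*(y - 1)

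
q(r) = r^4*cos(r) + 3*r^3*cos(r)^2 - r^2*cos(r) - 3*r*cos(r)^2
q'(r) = -r^4*sin(r) - 6*r^3*sin(r)*cos(r) + 4*r^3*cos(r) + r^2*sin(r) + 9*r^2*cos(r)^2 + 6*r*sin(r)*cos(r) - 2*r*cos(r) - 3*cos(r)^2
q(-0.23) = 0.57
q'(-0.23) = -1.71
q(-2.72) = -86.66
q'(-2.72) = 179.78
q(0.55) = -1.02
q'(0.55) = 0.56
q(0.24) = -0.69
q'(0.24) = -2.43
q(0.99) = -0.03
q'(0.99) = 2.87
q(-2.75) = -92.13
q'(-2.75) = 184.53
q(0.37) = -0.94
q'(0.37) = -1.35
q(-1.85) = -3.31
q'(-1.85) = 23.17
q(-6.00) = 629.00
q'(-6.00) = -536.15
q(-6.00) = 629.00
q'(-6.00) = -536.15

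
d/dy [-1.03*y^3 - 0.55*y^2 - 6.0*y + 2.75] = -3.09*y^2 - 1.1*y - 6.0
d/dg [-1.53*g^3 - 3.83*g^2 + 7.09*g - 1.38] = -4.59*g^2 - 7.66*g + 7.09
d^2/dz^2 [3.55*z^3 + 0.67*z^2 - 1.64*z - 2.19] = 21.3*z + 1.34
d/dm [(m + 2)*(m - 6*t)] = 2*m - 6*t + 2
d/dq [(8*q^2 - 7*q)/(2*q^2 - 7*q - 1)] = (-42*q^2 - 16*q + 7)/(4*q^4 - 28*q^3 + 45*q^2 + 14*q + 1)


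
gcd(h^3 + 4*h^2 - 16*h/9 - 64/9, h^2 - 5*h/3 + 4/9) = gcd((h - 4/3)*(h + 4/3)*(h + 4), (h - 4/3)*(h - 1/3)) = h - 4/3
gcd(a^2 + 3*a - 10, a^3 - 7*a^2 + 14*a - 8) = a - 2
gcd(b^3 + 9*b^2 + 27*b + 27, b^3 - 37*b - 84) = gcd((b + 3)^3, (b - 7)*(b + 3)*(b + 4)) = b + 3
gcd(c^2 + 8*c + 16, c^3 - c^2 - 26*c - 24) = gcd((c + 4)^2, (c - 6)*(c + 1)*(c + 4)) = c + 4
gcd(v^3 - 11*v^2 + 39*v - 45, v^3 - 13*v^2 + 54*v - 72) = v - 3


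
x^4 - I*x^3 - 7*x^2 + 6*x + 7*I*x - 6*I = (x - 2)*(x - 1)*(x + 3)*(x - I)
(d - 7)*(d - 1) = d^2 - 8*d + 7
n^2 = n^2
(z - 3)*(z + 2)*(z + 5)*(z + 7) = z^4 + 11*z^3 + 17*z^2 - 107*z - 210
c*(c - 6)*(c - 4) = c^3 - 10*c^2 + 24*c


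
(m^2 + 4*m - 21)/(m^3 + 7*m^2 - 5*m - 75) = (m + 7)/(m^2 + 10*m + 25)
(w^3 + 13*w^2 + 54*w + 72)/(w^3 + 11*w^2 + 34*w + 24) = (w + 3)/(w + 1)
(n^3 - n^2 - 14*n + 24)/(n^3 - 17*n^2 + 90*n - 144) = (n^2 + 2*n - 8)/(n^2 - 14*n + 48)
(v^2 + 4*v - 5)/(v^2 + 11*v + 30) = (v - 1)/(v + 6)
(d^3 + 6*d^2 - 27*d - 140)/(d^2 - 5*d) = d + 11 + 28/d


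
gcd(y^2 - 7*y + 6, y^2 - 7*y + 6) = y^2 - 7*y + 6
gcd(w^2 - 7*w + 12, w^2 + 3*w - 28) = w - 4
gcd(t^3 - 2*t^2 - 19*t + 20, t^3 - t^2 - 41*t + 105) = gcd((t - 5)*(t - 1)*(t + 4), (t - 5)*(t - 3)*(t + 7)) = t - 5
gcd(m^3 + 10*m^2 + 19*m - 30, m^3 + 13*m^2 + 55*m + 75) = m + 5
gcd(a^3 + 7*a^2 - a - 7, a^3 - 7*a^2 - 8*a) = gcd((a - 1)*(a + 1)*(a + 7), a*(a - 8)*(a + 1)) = a + 1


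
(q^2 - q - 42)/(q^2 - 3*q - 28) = (q + 6)/(q + 4)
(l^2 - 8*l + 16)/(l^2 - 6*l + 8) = (l - 4)/(l - 2)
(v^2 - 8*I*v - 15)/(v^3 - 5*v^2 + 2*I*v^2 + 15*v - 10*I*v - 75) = (v - 5*I)/(v^2 + 5*v*(-1 + I) - 25*I)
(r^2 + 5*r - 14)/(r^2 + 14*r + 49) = (r - 2)/(r + 7)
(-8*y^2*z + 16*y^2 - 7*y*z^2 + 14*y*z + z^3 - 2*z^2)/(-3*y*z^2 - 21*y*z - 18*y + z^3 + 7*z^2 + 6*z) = (8*y^2*z - 16*y^2 + 7*y*z^2 - 14*y*z - z^3 + 2*z^2)/(3*y*z^2 + 21*y*z + 18*y - z^3 - 7*z^2 - 6*z)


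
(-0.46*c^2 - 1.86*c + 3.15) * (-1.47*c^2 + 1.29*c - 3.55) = 0.6762*c^4 + 2.1408*c^3 - 5.3969*c^2 + 10.6665*c - 11.1825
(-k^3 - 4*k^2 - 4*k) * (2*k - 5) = -2*k^4 - 3*k^3 + 12*k^2 + 20*k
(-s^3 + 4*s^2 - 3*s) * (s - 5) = -s^4 + 9*s^3 - 23*s^2 + 15*s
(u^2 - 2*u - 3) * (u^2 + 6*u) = u^4 + 4*u^3 - 15*u^2 - 18*u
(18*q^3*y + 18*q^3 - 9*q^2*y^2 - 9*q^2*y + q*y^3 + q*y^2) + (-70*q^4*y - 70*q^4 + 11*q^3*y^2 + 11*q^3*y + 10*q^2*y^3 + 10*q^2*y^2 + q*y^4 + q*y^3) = -70*q^4*y - 70*q^4 + 11*q^3*y^2 + 29*q^3*y + 18*q^3 + 10*q^2*y^3 + q^2*y^2 - 9*q^2*y + q*y^4 + 2*q*y^3 + q*y^2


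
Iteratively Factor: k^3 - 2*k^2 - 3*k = (k)*(k^2 - 2*k - 3) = k*(k - 3)*(k + 1)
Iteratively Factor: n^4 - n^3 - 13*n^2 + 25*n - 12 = (n - 1)*(n^3 - 13*n + 12) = (n - 3)*(n - 1)*(n^2 + 3*n - 4) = (n - 3)*(n - 1)*(n + 4)*(n - 1)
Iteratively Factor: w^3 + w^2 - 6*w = (w - 2)*(w^2 + 3*w) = (w - 2)*(w + 3)*(w)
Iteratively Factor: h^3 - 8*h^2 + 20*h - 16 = (h - 2)*(h^2 - 6*h + 8) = (h - 4)*(h - 2)*(h - 2)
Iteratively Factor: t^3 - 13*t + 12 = (t - 1)*(t^2 + t - 12) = (t - 1)*(t + 4)*(t - 3)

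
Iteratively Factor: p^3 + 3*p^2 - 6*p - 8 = (p + 4)*(p^2 - p - 2) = (p - 2)*(p + 4)*(p + 1)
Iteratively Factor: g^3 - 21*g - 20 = (g + 4)*(g^2 - 4*g - 5) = (g + 1)*(g + 4)*(g - 5)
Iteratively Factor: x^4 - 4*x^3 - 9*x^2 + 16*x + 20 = (x - 5)*(x^3 + x^2 - 4*x - 4) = (x - 5)*(x + 1)*(x^2 - 4) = (x - 5)*(x + 1)*(x + 2)*(x - 2)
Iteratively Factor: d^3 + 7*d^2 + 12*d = (d)*(d^2 + 7*d + 12) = d*(d + 3)*(d + 4)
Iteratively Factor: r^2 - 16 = (r + 4)*(r - 4)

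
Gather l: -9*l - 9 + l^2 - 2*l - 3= l^2 - 11*l - 12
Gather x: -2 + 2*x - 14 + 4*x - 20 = 6*x - 36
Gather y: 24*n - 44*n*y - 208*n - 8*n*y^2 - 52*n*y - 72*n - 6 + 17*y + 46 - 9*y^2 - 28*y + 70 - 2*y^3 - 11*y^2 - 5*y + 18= -256*n - 2*y^3 + y^2*(-8*n - 20) + y*(-96*n - 16) + 128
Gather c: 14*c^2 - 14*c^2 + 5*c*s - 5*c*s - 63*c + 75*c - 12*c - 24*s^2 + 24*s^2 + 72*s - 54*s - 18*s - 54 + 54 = 0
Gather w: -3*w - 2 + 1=-3*w - 1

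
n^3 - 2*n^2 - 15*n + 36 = (n - 3)^2*(n + 4)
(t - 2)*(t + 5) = t^2 + 3*t - 10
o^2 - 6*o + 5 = (o - 5)*(o - 1)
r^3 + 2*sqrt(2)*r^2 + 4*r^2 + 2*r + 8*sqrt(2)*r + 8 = (r + 4)*(r + sqrt(2))^2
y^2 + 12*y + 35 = (y + 5)*(y + 7)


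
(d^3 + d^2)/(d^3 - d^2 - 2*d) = d/(d - 2)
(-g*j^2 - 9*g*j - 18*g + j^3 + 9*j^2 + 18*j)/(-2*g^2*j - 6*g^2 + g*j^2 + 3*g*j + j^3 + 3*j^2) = (j + 6)/(2*g + j)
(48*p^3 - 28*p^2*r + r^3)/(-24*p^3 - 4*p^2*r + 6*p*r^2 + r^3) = (-4*p + r)/(2*p + r)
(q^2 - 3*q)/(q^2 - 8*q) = (q - 3)/(q - 8)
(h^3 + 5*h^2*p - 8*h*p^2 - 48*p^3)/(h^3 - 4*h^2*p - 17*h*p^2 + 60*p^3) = (-h - 4*p)/(-h + 5*p)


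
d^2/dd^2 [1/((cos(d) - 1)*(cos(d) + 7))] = (-4*sin(d)^4 + 66*sin(d)^2 - 39*cos(d)/2 - 9*cos(3*d)/2 + 24)/((cos(d) - 1)^3*(cos(d) + 7)^3)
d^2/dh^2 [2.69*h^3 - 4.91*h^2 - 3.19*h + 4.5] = 16.14*h - 9.82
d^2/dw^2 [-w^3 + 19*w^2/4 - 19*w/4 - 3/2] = 19/2 - 6*w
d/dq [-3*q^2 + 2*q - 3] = 2 - 6*q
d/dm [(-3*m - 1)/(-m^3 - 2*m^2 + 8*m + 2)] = (-6*m^3 - 9*m^2 - 4*m + 2)/(m^6 + 4*m^5 - 12*m^4 - 36*m^3 + 56*m^2 + 32*m + 4)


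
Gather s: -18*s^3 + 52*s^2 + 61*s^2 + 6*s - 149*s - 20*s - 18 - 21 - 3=-18*s^3 + 113*s^2 - 163*s - 42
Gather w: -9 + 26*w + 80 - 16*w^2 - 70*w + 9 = -16*w^2 - 44*w + 80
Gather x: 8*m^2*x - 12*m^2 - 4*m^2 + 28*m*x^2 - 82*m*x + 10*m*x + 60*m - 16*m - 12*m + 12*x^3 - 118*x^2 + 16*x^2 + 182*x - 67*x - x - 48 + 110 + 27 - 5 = -16*m^2 + 32*m + 12*x^3 + x^2*(28*m - 102) + x*(8*m^2 - 72*m + 114) + 84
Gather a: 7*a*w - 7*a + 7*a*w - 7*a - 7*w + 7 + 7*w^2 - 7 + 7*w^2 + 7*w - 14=a*(14*w - 14) + 14*w^2 - 14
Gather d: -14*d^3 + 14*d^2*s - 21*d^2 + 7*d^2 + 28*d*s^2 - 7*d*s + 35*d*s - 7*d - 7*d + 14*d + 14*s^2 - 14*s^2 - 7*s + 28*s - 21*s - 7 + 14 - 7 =-14*d^3 + d^2*(14*s - 14) + d*(28*s^2 + 28*s)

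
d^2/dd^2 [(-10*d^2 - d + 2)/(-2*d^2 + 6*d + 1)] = 4*(62*d^3 + 18*d^2 + 39*d - 36)/(8*d^6 - 72*d^5 + 204*d^4 - 144*d^3 - 102*d^2 - 18*d - 1)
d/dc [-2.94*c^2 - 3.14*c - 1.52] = -5.88*c - 3.14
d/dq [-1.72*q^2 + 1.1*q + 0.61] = 1.1 - 3.44*q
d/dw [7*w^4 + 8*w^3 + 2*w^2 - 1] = 4*w*(7*w^2 + 6*w + 1)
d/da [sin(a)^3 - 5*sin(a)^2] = (3*sin(a) - 10)*sin(a)*cos(a)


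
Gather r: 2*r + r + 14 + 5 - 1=3*r + 18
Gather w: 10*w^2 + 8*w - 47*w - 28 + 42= 10*w^2 - 39*w + 14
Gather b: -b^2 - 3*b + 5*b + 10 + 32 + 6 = -b^2 + 2*b + 48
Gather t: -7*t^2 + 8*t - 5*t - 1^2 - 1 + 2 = -7*t^2 + 3*t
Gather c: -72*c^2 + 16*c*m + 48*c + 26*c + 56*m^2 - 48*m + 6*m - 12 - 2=-72*c^2 + c*(16*m + 74) + 56*m^2 - 42*m - 14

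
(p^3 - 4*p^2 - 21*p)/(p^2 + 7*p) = (p^2 - 4*p - 21)/(p + 7)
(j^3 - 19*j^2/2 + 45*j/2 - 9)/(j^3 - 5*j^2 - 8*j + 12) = (j^2 - 7*j/2 + 3/2)/(j^2 + j - 2)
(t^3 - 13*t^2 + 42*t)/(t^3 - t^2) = (t^2 - 13*t + 42)/(t*(t - 1))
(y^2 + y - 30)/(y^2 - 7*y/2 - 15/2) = 2*(y + 6)/(2*y + 3)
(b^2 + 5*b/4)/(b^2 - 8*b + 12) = b*(4*b + 5)/(4*(b^2 - 8*b + 12))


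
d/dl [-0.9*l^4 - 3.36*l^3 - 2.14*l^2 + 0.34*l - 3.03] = -3.6*l^3 - 10.08*l^2 - 4.28*l + 0.34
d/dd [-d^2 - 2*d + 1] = -2*d - 2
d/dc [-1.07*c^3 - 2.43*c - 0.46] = -3.21*c^2 - 2.43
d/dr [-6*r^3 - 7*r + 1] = -18*r^2 - 7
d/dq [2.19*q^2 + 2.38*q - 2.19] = 4.38*q + 2.38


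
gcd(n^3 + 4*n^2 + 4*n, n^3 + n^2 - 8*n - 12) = n^2 + 4*n + 4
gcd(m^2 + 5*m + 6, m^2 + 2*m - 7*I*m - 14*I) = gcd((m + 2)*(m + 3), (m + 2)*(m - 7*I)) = m + 2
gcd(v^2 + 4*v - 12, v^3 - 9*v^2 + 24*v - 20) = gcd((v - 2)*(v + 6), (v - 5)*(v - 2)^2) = v - 2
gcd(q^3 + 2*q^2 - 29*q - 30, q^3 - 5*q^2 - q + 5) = q^2 - 4*q - 5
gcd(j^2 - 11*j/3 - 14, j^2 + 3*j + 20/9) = 1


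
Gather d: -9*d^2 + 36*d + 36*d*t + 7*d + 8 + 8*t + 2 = -9*d^2 + d*(36*t + 43) + 8*t + 10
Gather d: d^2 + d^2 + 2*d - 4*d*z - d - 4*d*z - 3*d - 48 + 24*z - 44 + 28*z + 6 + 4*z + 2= 2*d^2 + d*(-8*z - 2) + 56*z - 84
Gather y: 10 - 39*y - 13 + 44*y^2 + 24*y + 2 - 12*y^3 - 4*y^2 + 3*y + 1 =-12*y^3 + 40*y^2 - 12*y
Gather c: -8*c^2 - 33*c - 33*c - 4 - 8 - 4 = -8*c^2 - 66*c - 16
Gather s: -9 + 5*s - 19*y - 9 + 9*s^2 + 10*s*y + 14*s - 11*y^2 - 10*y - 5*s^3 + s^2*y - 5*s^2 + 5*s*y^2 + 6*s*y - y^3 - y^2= -5*s^3 + s^2*(y + 4) + s*(5*y^2 + 16*y + 19) - y^3 - 12*y^2 - 29*y - 18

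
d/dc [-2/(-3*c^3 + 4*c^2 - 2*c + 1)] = 2*(-9*c^2 + 8*c - 2)/(3*c^3 - 4*c^2 + 2*c - 1)^2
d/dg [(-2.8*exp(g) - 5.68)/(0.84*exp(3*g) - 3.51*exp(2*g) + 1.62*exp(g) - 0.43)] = (4.704*exp(3*g) + 4.4856*exp(2*g) - 39.8736*exp(g) + 10.4056)*exp(g)/(0.7056*exp(6*g) - 5.8968*exp(5*g) + 15.0417*exp(4*g) - 12.0948*exp(3*g) + 5.643*exp(2*g) - 1.3932*exp(g) + 0.1849)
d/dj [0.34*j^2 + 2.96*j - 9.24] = 0.68*j + 2.96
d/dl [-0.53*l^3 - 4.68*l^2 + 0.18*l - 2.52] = -1.59*l^2 - 9.36*l + 0.18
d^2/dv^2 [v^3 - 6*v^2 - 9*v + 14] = 6*v - 12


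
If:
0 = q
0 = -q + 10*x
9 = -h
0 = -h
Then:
No Solution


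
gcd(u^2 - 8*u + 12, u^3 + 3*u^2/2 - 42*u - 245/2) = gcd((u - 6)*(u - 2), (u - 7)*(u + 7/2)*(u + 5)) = 1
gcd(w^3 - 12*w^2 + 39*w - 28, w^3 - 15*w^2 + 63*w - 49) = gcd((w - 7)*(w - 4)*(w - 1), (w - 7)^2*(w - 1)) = w^2 - 8*w + 7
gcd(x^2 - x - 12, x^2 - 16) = x - 4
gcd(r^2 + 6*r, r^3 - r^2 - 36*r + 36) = r + 6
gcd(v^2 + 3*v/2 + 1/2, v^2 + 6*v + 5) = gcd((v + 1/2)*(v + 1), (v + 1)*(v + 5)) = v + 1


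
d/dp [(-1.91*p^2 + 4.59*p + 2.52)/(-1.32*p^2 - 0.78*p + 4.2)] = (7.5486*p^2 - 9.3912*p + 21.2436)/(1.7424*p^4 + 2.0592*p^3 - 10.4796*p^2 - 6.552*p + 17.64)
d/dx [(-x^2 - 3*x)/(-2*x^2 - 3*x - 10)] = (-3*x^2 + 20*x + 30)/(4*x^4 + 12*x^3 + 49*x^2 + 60*x + 100)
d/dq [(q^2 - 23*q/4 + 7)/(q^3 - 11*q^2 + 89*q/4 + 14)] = 4*(-4*q^4 + 46*q^3 - 248*q^2 + 728*q - 945)/(16*q^6 - 352*q^5 + 2648*q^4 - 7384*q^3 + 2993*q^2 + 9968*q + 3136)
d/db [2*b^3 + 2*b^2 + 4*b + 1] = 6*b^2 + 4*b + 4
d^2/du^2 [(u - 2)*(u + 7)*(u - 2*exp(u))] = -2*u^2*exp(u) - 18*u*exp(u) + 6*u + 4*exp(u) + 10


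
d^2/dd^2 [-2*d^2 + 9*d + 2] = -4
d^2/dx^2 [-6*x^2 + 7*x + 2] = -12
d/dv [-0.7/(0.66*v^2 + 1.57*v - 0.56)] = (0.924*v + 1.099)/(0.66*v^2 + 1.57*v - 0.56)^2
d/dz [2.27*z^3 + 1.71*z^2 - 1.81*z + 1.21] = 6.81*z^2 + 3.42*z - 1.81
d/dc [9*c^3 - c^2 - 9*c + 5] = 27*c^2 - 2*c - 9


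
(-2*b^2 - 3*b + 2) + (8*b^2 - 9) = 6*b^2 - 3*b - 7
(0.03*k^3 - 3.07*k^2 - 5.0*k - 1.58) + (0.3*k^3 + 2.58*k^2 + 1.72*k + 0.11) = 0.33*k^3 - 0.49*k^2 - 3.28*k - 1.47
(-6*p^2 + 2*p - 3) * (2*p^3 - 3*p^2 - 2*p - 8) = -12*p^5 + 22*p^4 + 53*p^2 - 10*p + 24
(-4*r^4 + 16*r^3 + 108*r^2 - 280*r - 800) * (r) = -4*r^5 + 16*r^4 + 108*r^3 - 280*r^2 - 800*r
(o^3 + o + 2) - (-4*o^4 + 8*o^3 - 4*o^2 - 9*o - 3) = 4*o^4 - 7*o^3 + 4*o^2 + 10*o + 5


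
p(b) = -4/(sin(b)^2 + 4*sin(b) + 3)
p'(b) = -4*(-2*sin(b)*cos(b) - 4*cos(b))/(sin(b)^2 + 4*sin(b) + 3)^2 = 8*(sin(b) + 2)*cos(b)/(sin(b)^2 + 4*sin(b) + 3)^2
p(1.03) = -0.56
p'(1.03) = 0.23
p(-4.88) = -0.51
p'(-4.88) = 0.06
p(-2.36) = -5.89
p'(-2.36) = -15.98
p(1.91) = -0.52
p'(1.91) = -0.13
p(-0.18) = -1.73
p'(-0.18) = 2.67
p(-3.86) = -0.66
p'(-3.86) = -0.44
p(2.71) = -0.83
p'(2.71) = -0.75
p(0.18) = -1.07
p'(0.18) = 1.22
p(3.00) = -1.12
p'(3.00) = -1.32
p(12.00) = -3.50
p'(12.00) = 7.58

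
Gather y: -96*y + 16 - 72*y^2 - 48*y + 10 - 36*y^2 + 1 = -108*y^2 - 144*y + 27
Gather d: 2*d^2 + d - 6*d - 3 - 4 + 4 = 2*d^2 - 5*d - 3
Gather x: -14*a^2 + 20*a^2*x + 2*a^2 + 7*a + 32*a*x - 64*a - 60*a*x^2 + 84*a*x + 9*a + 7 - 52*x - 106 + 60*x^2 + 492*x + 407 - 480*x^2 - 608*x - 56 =-12*a^2 - 48*a + x^2*(-60*a - 420) + x*(20*a^2 + 116*a - 168) + 252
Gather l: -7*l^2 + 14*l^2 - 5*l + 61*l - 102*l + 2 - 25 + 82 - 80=7*l^2 - 46*l - 21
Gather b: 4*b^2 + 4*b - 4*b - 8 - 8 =4*b^2 - 16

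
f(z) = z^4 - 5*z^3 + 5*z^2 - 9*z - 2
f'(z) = 4*z^3 - 15*z^2 + 10*z - 9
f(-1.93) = 83.81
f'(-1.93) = -112.93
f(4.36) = 0.76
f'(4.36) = 80.98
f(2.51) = -32.46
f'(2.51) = -15.15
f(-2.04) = 96.94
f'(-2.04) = -125.78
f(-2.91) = 261.45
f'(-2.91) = -263.69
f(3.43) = -37.40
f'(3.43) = 10.24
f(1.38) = -14.41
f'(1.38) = -13.25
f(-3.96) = 668.46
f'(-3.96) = -532.22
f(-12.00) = 30202.00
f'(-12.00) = -9201.00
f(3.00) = -38.00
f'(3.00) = -6.00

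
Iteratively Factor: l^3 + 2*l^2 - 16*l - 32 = (l - 4)*(l^2 + 6*l + 8) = (l - 4)*(l + 4)*(l + 2)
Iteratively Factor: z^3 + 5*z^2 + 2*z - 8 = (z - 1)*(z^2 + 6*z + 8) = (z - 1)*(z + 4)*(z + 2)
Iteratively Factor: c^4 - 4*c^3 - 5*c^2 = (c - 5)*(c^3 + c^2) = (c - 5)*(c + 1)*(c^2) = c*(c - 5)*(c + 1)*(c)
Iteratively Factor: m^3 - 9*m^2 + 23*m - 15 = (m - 3)*(m^2 - 6*m + 5) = (m - 5)*(m - 3)*(m - 1)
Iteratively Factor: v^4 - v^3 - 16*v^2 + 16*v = (v + 4)*(v^3 - 5*v^2 + 4*v) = (v - 4)*(v + 4)*(v^2 - v) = v*(v - 4)*(v + 4)*(v - 1)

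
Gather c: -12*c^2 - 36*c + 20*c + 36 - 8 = -12*c^2 - 16*c + 28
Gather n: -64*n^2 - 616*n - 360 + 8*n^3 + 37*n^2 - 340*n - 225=8*n^3 - 27*n^2 - 956*n - 585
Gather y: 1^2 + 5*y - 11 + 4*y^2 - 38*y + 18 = 4*y^2 - 33*y + 8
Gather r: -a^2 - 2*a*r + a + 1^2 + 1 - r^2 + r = -a^2 + a - r^2 + r*(1 - 2*a) + 2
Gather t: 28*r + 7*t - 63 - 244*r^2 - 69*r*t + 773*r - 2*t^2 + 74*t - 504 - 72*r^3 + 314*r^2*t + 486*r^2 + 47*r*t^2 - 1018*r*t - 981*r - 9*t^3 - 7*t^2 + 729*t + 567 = -72*r^3 + 242*r^2 - 180*r - 9*t^3 + t^2*(47*r - 9) + t*(314*r^2 - 1087*r + 810)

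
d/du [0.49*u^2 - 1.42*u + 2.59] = 0.98*u - 1.42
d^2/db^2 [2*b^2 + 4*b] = 4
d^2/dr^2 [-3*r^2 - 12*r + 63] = -6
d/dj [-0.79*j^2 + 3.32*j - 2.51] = 3.32 - 1.58*j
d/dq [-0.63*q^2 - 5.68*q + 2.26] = -1.26*q - 5.68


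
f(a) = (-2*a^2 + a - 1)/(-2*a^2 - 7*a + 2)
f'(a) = (1 - 4*a)/(-2*a^2 - 7*a + 2) + (4*a + 7)*(-2*a^2 + a - 1)/(-2*a^2 - 7*a + 2)^2 = (16*a^2 - 12*a - 5)/(4*a^4 + 28*a^3 + 41*a^2 - 28*a + 4)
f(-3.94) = 24.53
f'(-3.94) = 135.02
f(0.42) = 0.72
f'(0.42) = -4.32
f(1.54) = 0.31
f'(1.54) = 0.08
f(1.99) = 0.35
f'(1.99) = 0.09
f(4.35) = 0.52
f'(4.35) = 0.06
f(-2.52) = -2.34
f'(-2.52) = 2.63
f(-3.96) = 22.11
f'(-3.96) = 108.67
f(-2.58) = -2.50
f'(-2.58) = 2.91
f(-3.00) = -4.40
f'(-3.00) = 7.00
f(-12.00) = 1.49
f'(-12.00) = 0.06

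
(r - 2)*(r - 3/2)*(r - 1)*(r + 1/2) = r^4 - 4*r^3 + 17*r^2/4 + r/4 - 3/2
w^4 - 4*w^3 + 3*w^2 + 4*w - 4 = (w - 2)^2*(w - 1)*(w + 1)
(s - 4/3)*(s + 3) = s^2 + 5*s/3 - 4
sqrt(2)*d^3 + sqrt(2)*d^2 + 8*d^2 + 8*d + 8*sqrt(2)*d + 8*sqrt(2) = (d + 2*sqrt(2))^2*(sqrt(2)*d + sqrt(2))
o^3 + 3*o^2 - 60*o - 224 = (o - 8)*(o + 4)*(o + 7)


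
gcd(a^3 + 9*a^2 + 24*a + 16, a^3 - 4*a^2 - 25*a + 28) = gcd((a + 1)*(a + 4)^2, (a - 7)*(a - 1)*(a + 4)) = a + 4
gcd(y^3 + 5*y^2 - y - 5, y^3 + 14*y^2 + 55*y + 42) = y + 1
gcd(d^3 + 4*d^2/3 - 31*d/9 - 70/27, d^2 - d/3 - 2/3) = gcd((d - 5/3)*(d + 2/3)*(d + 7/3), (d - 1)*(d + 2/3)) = d + 2/3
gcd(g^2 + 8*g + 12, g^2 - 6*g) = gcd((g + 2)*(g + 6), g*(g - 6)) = 1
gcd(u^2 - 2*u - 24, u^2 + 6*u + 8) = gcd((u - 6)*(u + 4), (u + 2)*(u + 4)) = u + 4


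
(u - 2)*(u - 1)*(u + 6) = u^3 + 3*u^2 - 16*u + 12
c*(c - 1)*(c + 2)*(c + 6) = c^4 + 7*c^3 + 4*c^2 - 12*c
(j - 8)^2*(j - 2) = j^3 - 18*j^2 + 96*j - 128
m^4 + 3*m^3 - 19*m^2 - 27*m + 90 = (m - 3)*(m - 2)*(m + 3)*(m + 5)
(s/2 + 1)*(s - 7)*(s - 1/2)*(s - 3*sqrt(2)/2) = s^4/2 - 11*s^3/4 - 3*sqrt(2)*s^3/4 - 23*s^2/4 + 33*sqrt(2)*s^2/8 + 7*s/2 + 69*sqrt(2)*s/8 - 21*sqrt(2)/4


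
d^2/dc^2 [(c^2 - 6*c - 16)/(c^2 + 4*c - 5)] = 2*(-10*c^3 - 33*c^2 - 282*c - 431)/(c^6 + 12*c^5 + 33*c^4 - 56*c^3 - 165*c^2 + 300*c - 125)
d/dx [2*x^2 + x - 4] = 4*x + 1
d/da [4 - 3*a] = -3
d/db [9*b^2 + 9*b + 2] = 18*b + 9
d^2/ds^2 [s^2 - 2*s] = 2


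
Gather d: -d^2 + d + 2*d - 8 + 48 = -d^2 + 3*d + 40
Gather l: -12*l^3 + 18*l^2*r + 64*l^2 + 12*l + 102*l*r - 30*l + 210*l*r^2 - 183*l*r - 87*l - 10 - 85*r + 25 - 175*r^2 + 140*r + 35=-12*l^3 + l^2*(18*r + 64) + l*(210*r^2 - 81*r - 105) - 175*r^2 + 55*r + 50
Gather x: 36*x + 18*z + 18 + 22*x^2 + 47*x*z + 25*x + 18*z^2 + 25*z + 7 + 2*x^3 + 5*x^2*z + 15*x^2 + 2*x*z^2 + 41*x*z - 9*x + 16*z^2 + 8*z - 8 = 2*x^3 + x^2*(5*z + 37) + x*(2*z^2 + 88*z + 52) + 34*z^2 + 51*z + 17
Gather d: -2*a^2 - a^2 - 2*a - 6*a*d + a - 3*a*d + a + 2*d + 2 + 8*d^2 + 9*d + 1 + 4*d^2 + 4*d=-3*a^2 + 12*d^2 + d*(15 - 9*a) + 3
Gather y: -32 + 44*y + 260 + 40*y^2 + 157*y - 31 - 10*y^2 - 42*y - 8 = 30*y^2 + 159*y + 189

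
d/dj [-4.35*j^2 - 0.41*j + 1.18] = -8.7*j - 0.41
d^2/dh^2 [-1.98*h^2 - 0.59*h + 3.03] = -3.96000000000000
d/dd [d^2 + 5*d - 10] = 2*d + 5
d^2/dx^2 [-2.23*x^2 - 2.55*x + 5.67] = -4.46000000000000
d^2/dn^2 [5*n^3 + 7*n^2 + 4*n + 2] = 30*n + 14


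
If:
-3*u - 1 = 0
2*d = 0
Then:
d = 0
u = -1/3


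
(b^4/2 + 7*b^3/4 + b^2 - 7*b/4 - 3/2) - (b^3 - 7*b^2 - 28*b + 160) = b^4/2 + 3*b^3/4 + 8*b^2 + 105*b/4 - 323/2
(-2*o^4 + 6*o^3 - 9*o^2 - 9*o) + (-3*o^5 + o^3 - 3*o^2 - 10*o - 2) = -3*o^5 - 2*o^4 + 7*o^3 - 12*o^2 - 19*o - 2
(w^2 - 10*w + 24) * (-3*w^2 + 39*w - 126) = -3*w^4 + 69*w^3 - 588*w^2 + 2196*w - 3024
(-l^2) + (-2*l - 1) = -l^2 - 2*l - 1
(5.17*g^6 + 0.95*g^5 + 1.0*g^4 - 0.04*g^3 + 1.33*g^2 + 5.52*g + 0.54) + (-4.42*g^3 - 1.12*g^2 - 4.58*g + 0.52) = 5.17*g^6 + 0.95*g^5 + 1.0*g^4 - 4.46*g^3 + 0.21*g^2 + 0.94*g + 1.06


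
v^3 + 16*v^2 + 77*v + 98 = (v + 2)*(v + 7)^2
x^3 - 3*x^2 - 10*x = x*(x - 5)*(x + 2)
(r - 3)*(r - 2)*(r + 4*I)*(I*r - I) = I*r^4 - 4*r^3 - 6*I*r^3 + 24*r^2 + 11*I*r^2 - 44*r - 6*I*r + 24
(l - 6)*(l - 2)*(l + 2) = l^3 - 6*l^2 - 4*l + 24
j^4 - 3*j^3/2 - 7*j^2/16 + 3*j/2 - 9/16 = (j - 1)*(j - 3/4)^2*(j + 1)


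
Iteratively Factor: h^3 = (h)*(h^2) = h^2*(h)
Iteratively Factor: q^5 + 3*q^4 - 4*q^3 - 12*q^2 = (q + 2)*(q^4 + q^3 - 6*q^2) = q*(q + 2)*(q^3 + q^2 - 6*q) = q^2*(q + 2)*(q^2 + q - 6) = q^2*(q - 2)*(q + 2)*(q + 3)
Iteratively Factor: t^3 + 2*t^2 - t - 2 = (t + 1)*(t^2 + t - 2) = (t - 1)*(t + 1)*(t + 2)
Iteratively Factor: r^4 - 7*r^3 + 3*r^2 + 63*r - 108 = (r - 3)*(r^3 - 4*r^2 - 9*r + 36) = (r - 3)*(r + 3)*(r^2 - 7*r + 12) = (r - 3)^2*(r + 3)*(r - 4)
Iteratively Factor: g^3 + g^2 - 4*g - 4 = (g + 1)*(g^2 - 4) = (g + 1)*(g + 2)*(g - 2)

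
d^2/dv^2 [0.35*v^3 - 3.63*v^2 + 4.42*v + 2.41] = 2.1*v - 7.26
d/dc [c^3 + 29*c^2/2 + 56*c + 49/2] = 3*c^2 + 29*c + 56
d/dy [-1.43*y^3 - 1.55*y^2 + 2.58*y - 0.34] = -4.29*y^2 - 3.1*y + 2.58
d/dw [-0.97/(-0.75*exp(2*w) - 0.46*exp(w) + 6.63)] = (-1.455*exp(w) - 0.4462)*exp(w)/(0.75*exp(2*w) + 0.46*exp(w) - 6.63)^2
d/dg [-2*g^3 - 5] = -6*g^2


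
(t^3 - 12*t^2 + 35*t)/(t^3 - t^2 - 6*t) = (-t^2 + 12*t - 35)/(-t^2 + t + 6)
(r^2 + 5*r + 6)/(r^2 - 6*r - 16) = (r + 3)/(r - 8)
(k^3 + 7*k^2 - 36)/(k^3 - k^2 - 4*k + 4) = (k^2 + 9*k + 18)/(k^2 + k - 2)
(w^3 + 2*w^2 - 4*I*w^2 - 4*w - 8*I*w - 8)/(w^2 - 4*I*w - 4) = w + 2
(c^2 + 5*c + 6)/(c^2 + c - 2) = (c + 3)/(c - 1)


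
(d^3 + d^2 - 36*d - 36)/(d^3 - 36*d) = (d + 1)/d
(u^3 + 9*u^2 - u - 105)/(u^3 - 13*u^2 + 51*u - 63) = (u^2 + 12*u + 35)/(u^2 - 10*u + 21)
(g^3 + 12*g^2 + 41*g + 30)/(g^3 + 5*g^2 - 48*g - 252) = (g^2 + 6*g + 5)/(g^2 - g - 42)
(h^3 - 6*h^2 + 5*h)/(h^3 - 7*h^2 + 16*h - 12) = h*(h^2 - 6*h + 5)/(h^3 - 7*h^2 + 16*h - 12)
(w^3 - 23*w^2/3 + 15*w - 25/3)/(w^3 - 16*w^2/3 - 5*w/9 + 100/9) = 3*(w - 1)/(3*w + 4)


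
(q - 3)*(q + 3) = q^2 - 9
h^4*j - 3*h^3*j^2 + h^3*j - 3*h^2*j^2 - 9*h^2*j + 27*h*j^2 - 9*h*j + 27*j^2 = (h - 3)*(h + 3)*(h - 3*j)*(h*j + j)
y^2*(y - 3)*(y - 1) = y^4 - 4*y^3 + 3*y^2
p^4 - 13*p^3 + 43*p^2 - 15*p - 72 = (p - 8)*(p - 3)^2*(p + 1)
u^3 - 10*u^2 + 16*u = u*(u - 8)*(u - 2)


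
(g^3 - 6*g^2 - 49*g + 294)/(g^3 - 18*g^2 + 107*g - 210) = (g + 7)/(g - 5)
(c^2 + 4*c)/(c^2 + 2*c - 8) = c/(c - 2)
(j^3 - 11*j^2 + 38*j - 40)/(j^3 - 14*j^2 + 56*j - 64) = (j - 5)/(j - 8)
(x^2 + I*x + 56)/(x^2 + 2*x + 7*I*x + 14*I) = (x^2 + I*x + 56)/(x^2 + x*(2 + 7*I) + 14*I)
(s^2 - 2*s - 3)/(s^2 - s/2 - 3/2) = 2*(s - 3)/(2*s - 3)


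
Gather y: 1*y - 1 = y - 1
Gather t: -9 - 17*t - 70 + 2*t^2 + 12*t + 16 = 2*t^2 - 5*t - 63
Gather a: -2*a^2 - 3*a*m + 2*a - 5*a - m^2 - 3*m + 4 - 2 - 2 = -2*a^2 + a*(-3*m - 3) - m^2 - 3*m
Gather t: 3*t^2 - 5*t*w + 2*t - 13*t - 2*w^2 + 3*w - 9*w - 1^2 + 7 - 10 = 3*t^2 + t*(-5*w - 11) - 2*w^2 - 6*w - 4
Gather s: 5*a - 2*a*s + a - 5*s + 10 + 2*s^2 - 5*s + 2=6*a + 2*s^2 + s*(-2*a - 10) + 12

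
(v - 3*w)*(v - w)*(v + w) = v^3 - 3*v^2*w - v*w^2 + 3*w^3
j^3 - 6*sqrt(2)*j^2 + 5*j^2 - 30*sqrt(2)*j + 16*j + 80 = (j + 5)*(j - 4*sqrt(2))*(j - 2*sqrt(2))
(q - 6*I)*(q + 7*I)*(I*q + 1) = I*q^3 + 43*I*q + 42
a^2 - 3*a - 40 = (a - 8)*(a + 5)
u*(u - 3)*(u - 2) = u^3 - 5*u^2 + 6*u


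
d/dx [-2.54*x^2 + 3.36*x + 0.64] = 3.36 - 5.08*x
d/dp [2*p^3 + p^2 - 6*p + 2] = 6*p^2 + 2*p - 6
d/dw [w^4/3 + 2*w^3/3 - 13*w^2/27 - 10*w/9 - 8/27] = 4*w^3/3 + 2*w^2 - 26*w/27 - 10/9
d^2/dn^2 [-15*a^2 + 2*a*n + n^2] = 2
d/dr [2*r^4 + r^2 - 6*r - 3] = 8*r^3 + 2*r - 6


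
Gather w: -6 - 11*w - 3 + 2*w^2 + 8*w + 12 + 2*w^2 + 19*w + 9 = 4*w^2 + 16*w + 12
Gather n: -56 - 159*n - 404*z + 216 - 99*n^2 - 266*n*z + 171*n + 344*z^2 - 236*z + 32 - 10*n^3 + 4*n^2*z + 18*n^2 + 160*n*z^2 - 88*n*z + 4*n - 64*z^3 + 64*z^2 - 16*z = -10*n^3 + n^2*(4*z - 81) + n*(160*z^2 - 354*z + 16) - 64*z^3 + 408*z^2 - 656*z + 192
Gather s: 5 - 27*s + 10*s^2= 10*s^2 - 27*s + 5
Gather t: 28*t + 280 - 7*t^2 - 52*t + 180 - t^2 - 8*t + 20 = -8*t^2 - 32*t + 480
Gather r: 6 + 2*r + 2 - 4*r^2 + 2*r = -4*r^2 + 4*r + 8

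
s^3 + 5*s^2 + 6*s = s*(s + 2)*(s + 3)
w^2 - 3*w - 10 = (w - 5)*(w + 2)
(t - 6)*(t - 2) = t^2 - 8*t + 12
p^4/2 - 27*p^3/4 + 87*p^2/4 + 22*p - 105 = (p/2 + 1)*(p - 7)*(p - 6)*(p - 5/2)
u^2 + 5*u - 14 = (u - 2)*(u + 7)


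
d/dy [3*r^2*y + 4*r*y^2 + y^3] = 3*r^2 + 8*r*y + 3*y^2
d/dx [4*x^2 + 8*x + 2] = 8*x + 8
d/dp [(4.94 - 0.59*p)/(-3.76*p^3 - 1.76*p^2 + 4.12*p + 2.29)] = (-4.4368*p^3 + 54.6848*p^2 + 17.3888*p - 21.7039)/(14.1376*p^6 + 13.2352*p^5 - 27.8848*p^4 - 31.7232*p^3 + 8.9136*p^2 + 18.8696*p + 5.2441)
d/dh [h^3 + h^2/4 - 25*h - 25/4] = 3*h^2 + h/2 - 25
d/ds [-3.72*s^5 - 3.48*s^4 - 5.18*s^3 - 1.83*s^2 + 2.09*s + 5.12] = -18.6*s^4 - 13.92*s^3 - 15.54*s^2 - 3.66*s + 2.09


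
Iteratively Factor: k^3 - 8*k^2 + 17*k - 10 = (k - 5)*(k^2 - 3*k + 2) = (k - 5)*(k - 2)*(k - 1)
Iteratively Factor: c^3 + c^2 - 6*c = (c)*(c^2 + c - 6) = c*(c - 2)*(c + 3)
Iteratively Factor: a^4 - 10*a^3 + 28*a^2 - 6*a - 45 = (a - 3)*(a^3 - 7*a^2 + 7*a + 15) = (a - 3)^2*(a^2 - 4*a - 5) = (a - 3)^2*(a + 1)*(a - 5)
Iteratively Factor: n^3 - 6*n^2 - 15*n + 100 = (n - 5)*(n^2 - n - 20) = (n - 5)*(n + 4)*(n - 5)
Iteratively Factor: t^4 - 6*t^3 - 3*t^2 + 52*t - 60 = (t - 2)*(t^3 - 4*t^2 - 11*t + 30) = (t - 5)*(t - 2)*(t^2 + t - 6) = (t - 5)*(t - 2)*(t + 3)*(t - 2)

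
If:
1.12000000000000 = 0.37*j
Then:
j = 3.03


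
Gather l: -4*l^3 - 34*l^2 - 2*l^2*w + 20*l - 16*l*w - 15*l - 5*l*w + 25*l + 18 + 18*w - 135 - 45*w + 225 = -4*l^3 + l^2*(-2*w - 34) + l*(30 - 21*w) - 27*w + 108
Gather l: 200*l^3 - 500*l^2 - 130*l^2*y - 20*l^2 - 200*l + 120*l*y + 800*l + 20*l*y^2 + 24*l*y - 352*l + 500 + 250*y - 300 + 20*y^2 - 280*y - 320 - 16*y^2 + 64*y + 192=200*l^3 + l^2*(-130*y - 520) + l*(20*y^2 + 144*y + 248) + 4*y^2 + 34*y + 72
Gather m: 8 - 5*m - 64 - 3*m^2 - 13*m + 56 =-3*m^2 - 18*m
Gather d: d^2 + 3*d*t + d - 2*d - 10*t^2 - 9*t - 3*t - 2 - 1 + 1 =d^2 + d*(3*t - 1) - 10*t^2 - 12*t - 2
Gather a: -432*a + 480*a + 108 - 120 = 48*a - 12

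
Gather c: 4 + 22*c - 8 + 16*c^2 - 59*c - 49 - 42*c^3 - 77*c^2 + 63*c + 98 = -42*c^3 - 61*c^2 + 26*c + 45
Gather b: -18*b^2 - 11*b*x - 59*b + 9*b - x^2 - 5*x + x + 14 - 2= -18*b^2 + b*(-11*x - 50) - x^2 - 4*x + 12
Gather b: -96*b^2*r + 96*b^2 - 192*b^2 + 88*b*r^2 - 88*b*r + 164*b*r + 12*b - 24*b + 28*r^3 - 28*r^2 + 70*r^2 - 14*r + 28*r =b^2*(-96*r - 96) + b*(88*r^2 + 76*r - 12) + 28*r^3 + 42*r^2 + 14*r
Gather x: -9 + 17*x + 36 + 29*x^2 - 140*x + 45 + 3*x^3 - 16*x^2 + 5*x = 3*x^3 + 13*x^2 - 118*x + 72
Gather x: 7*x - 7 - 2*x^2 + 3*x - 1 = -2*x^2 + 10*x - 8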